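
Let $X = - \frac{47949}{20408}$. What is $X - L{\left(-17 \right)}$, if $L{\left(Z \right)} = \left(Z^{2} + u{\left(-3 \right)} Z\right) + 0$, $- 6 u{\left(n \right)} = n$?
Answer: $- \frac{5772393}{20408} \approx -282.85$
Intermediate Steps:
$X = - \frac{47949}{20408}$ ($X = \left(-47949\right) \frac{1}{20408} = - \frac{47949}{20408} \approx -2.3495$)
$u{\left(n \right)} = - \frac{n}{6}$
$L{\left(Z \right)} = Z^{2} + \frac{Z}{2}$ ($L{\left(Z \right)} = \left(Z^{2} + \left(- \frac{1}{6}\right) \left(-3\right) Z\right) + 0 = \left(Z^{2} + \frac{Z}{2}\right) + 0 = Z^{2} + \frac{Z}{2}$)
$X - L{\left(-17 \right)} = - \frac{47949}{20408} - - 17 \left(\frac{1}{2} - 17\right) = - \frac{47949}{20408} - \left(-17\right) \left(- \frac{33}{2}\right) = - \frac{47949}{20408} - \frac{561}{2} = - \frac{5772393}{20408}$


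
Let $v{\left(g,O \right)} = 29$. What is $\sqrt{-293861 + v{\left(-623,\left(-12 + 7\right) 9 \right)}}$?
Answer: $6 i \sqrt{8162} \approx 542.06 i$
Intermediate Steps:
$\sqrt{-293861 + v{\left(-623,\left(-12 + 7\right) 9 \right)}} = \sqrt{-293861 + 29} = \sqrt{-293832} = 6 i \sqrt{8162}$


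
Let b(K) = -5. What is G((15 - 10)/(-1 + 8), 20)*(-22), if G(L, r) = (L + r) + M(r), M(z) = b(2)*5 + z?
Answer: -2420/7 ≈ -345.71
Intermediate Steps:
M(z) = -25 + z (M(z) = -5*5 + z = -25 + z)
G(L, r) = -25 + L + 2*r (G(L, r) = (L + r) + (-25 + r) = -25 + L + 2*r)
G((15 - 10)/(-1 + 8), 20)*(-22) = (-25 + (15 - 10)/(-1 + 8) + 2*20)*(-22) = (-25 + 5/7 + 40)*(-22) = (110/7)*(-22) = -2420/7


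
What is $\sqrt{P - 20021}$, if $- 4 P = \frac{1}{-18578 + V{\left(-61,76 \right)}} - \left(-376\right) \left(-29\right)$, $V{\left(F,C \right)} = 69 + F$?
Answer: $\frac{i \sqrt{23856370163430}}{37140} \approx 131.51 i$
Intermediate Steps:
$P = \frac{202487281}{74280}$ ($P = - \frac{\frac{1}{-18578 + \left(69 - 61\right)} - \left(-376\right) \left(-29\right)}{4} = - \frac{\frac{1}{-18578 + 8} - 10904}{4} = - \frac{\frac{1}{-18570} - 10904}{4} = - \frac{- \frac{1}{18570} - 10904}{4} = \left(- \frac{1}{4}\right) \left(- \frac{202487281}{18570}\right) = \frac{202487281}{74280} \approx 2726.0$)
$\sqrt{P - 20021} = \sqrt{\frac{202487281}{74280} - 20021} = \sqrt{- \frac{1284672599}{74280}} = \frac{i \sqrt{23856370163430}}{37140}$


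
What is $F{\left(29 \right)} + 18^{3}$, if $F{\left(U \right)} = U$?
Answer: $5861$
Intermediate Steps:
$F{\left(29 \right)} + 18^{3} = 29 + 18^{3} = 29 + 5832 = 5861$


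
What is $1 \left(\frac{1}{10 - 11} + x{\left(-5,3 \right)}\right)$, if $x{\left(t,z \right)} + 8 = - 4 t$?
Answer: $11$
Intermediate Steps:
$x{\left(t,z \right)} = -8 - 4 t$
$1 \left(\frac{1}{10 - 11} + x{\left(-5,3 \right)}\right) = 1 \left(\frac{1}{10 - 11} - -12\right) = 1 \left(\frac{1}{-1} + \left(-8 + 20\right)\right) = 1 \left(-1 + 12\right) = 1 \cdot 11 = 11$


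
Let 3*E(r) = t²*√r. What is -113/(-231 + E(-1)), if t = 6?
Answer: 8701/17835 + 452*I/17835 ≈ 0.48786 + 0.025343*I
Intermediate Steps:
E(r) = 12*√r (E(r) = (6²*√r)/3 = (36*√r)/3 = 12*√r)
-113/(-231 + E(-1)) = -113/(-231 + 12*√(-1)) = -113/(-231 + 12*I) = ((-231 - 12*I)/53505)*(-113) = -113*(-231 - 12*I)/53505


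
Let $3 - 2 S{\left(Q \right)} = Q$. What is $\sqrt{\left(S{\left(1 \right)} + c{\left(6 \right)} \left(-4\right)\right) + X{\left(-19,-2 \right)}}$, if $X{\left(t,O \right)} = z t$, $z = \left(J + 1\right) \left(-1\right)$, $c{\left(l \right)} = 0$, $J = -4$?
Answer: $2 i \sqrt{14} \approx 7.4833 i$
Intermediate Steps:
$S{\left(Q \right)} = \frac{3}{2} - \frac{Q}{2}$
$z = 3$ ($z = \left(-4 + 1\right) \left(-1\right) = \left(-3\right) \left(-1\right) = 3$)
$X{\left(t,O \right)} = 3 t$
$\sqrt{\left(S{\left(1 \right)} + c{\left(6 \right)} \left(-4\right)\right) + X{\left(-19,-2 \right)}} = \sqrt{\left(\left(\frac{3}{2} - \frac{1}{2}\right) + 0 \left(-4\right)\right) + 3 \left(-19\right)} = \sqrt{\left(\left(\frac{3}{2} - \frac{1}{2}\right) + 0\right) - 57} = \sqrt{\left(1 + 0\right) - 57} = \sqrt{1 - 57} = \sqrt{-56} = 2 i \sqrt{14}$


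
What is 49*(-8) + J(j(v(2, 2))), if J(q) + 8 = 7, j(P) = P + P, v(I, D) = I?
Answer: -393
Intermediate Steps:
j(P) = 2*P
J(q) = -1 (J(q) = -8 + 7 = -1)
49*(-8) + J(j(v(2, 2))) = 49*(-8) - 1 = -392 - 1 = -393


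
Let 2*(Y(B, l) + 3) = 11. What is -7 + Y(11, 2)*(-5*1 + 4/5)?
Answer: -35/2 ≈ -17.500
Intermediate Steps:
Y(B, l) = 5/2 (Y(B, l) = -3 + (1/2)*11 = -3 + 11/2 = 5/2)
-7 + Y(11, 2)*(-5*1 + 4/5) = -7 + 5*(-5*1 + 4/5)/2 = -7 + 5*(-5 + 4*(1/5))/2 = -7 + 5*(-5 + 4/5)/2 = -7 + (5/2)*(-21/5) = -7 - 21/2 = -35/2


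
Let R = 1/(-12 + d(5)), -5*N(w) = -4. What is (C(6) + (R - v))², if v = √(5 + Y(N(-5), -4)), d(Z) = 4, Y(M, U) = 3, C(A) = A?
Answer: 2721/64 - 47*√2/2 ≈ 9.2816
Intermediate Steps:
N(w) = ⅘ (N(w) = -⅕*(-4) = ⅘)
v = 2*√2 (v = √(5 + 3) = √8 = 2*√2 ≈ 2.8284)
R = -⅛ (R = 1/(-12 + 4) = 1/(-8) = -⅛ ≈ -0.12500)
(C(6) + (R - v))² = (6 + (-⅛ - 2*√2))² = (47/8 - 2*√2)²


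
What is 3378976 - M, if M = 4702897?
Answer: -1323921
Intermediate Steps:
3378976 - M = 3378976 - 1*4702897 = 3378976 - 4702897 = -1323921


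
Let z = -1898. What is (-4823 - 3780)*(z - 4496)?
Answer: 55007582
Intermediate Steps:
(-4823 - 3780)*(z - 4496) = (-4823 - 3780)*(-1898 - 4496) = -8603*(-6394) = 55007582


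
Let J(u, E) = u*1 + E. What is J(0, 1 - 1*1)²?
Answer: 0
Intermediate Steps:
J(u, E) = E + u (J(u, E) = u + E = E + u)
J(0, 1 - 1*1)² = ((1 - 1*1) + 0)² = ((1 - 1) + 0)² = (0 + 0)² = 0² = 0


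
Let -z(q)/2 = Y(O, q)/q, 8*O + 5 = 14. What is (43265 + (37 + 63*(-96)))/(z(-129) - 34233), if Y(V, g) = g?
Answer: -37254/34235 ≈ -1.0882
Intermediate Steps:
O = 9/8 (O = -5/8 + (⅛)*14 = -5/8 + 7/4 = 9/8 ≈ 1.1250)
z(q) = -2 (z(q) = -2*q/q = -2*1 = -2)
(43265 + (37 + 63*(-96)))/(z(-129) - 34233) = (43265 + (37 + 63*(-96)))/(-2 - 34233) = (43265 + (37 - 6048))/(-34235) = (43265 - 6011)*(-1/34235) = 37254*(-1/34235) = -37254/34235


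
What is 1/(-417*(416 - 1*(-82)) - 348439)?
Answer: -1/556105 ≈ -1.7982e-6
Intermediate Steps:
1/(-417*(416 - 1*(-82)) - 348439) = 1/(-417*(416 + 82) - 348439) = 1/(-417*498 - 348439) = 1/(-207666 - 348439) = 1/(-556105) = -1/556105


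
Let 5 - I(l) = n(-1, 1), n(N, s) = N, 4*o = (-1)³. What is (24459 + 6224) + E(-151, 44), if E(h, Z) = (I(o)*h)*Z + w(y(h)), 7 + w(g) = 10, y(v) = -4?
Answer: -9178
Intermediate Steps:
o = -¼ (o = (¼)*(-1)³ = (¼)*(-1) = -¼ ≈ -0.25000)
w(g) = 3 (w(g) = -7 + 10 = 3)
I(l) = 6 (I(l) = 5 - 1*(-1) = 5 + 1 = 6)
E(h, Z) = 3 + 6*Z*h (E(h, Z) = (6*h)*Z + 3 = 6*Z*h + 3 = 3 + 6*Z*h)
(24459 + 6224) + E(-151, 44) = (24459 + 6224) + (3 + 6*44*(-151)) = 30683 + (3 - 39864) = 30683 - 39861 = -9178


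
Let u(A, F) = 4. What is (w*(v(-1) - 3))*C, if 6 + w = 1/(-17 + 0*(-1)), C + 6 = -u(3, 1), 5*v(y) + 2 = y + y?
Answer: -3914/17 ≈ -230.24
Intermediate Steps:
v(y) = -⅖ + 2*y/5 (v(y) = -⅖ + (y + y)/5 = -⅖ + (2*y)/5 = -⅖ + 2*y/5)
C = -10 (C = -6 - 1*4 = -6 - 4 = -10)
w = -103/17 (w = -6 + 1/(-17 + 0*(-1)) = -6 + 1/(-17 + 0) = -6 + 1/(-17) = -6 - 1/17 = -103/17 ≈ -6.0588)
(w*(v(-1) - 3))*C = -103*((-⅖ + (⅖)*(-1)) - 3)/17*(-10) = -103*((-⅖ - ⅖) - 3)/17*(-10) = -103*(-⅘ - 3)/17*(-10) = -103/17*(-19/5)*(-10) = (1957/85)*(-10) = -3914/17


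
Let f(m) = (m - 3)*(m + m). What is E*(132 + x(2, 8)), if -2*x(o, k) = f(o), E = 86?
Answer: 11524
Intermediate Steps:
f(m) = 2*m*(-3 + m) (f(m) = (-3 + m)*(2*m) = 2*m*(-3 + m))
x(o, k) = -o*(-3 + o)
E*(132 + x(2, 8)) = 86*(132 + 2*(3 - 1*2)) = 86*(132 + 2*(3 - 2)) = 86*(132 + 2*1) = 86*(132 + 2) = 86*134 = 11524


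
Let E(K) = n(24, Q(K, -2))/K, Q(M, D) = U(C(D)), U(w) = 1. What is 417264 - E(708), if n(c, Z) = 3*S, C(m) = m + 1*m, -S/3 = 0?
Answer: 417264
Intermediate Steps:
S = 0 (S = -3*0 = 0)
C(m) = 2*m (C(m) = m + m = 2*m)
Q(M, D) = 1
n(c, Z) = 0 (n(c, Z) = 3*0 = 0)
E(K) = 0 (E(K) = 0/K = 0)
417264 - E(708) = 417264 - 1*0 = 417264 + 0 = 417264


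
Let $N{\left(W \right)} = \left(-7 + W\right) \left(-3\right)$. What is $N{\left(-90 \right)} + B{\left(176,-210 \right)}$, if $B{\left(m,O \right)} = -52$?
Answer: $239$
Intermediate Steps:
$N{\left(W \right)} = 21 - 3 W$
$N{\left(-90 \right)} + B{\left(176,-210 \right)} = \left(21 - -270\right) - 52 = \left(21 + 270\right) - 52 = 291 - 52 = 239$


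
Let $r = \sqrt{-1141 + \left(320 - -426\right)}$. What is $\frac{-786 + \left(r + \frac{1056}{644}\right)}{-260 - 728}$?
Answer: $\frac{4857}{6118} - \frac{i \sqrt{395}}{988} \approx 0.79389 - 0.020116 i$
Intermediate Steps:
$r = i \sqrt{395}$ ($r = \sqrt{-1141 + \left(320 + 426\right)} = \sqrt{-1141 + 746} = \sqrt{-395} = i \sqrt{395} \approx 19.875 i$)
$\frac{-786 + \left(r + \frac{1056}{644}\right)}{-260 - 728} = \frac{-786 + \left(i \sqrt{395} + \frac{1056}{644}\right)}{-260 - 728} = \frac{-786 + \left(i \sqrt{395} + 1056 \cdot \frac{1}{644}\right)}{-988} = \left(-786 + \left(i \sqrt{395} + \frac{264}{161}\right)\right) \left(- \frac{1}{988}\right) = \left(-786 + \left(\frac{264}{161} + i \sqrt{395}\right)\right) \left(- \frac{1}{988}\right) = \left(- \frac{126282}{161} + i \sqrt{395}\right) \left(- \frac{1}{988}\right) = \frac{4857}{6118} - \frac{i \sqrt{395}}{988}$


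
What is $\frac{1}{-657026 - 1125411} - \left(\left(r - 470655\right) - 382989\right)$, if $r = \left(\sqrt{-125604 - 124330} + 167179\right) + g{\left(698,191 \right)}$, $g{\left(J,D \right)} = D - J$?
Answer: $\frac{1224484310763}{1782437} - i \sqrt{249934} \approx 6.8697 \cdot 10^{5} - 499.93 i$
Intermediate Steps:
$r = 166672 + i \sqrt{249934}$ ($r = \left(\sqrt{-125604 - 124330} + 167179\right) + \left(191 - 698\right) = \left(\sqrt{-249934} + 167179\right) + \left(191 - 698\right) = \left(i \sqrt{249934} + 167179\right) - 507 = \left(167179 + i \sqrt{249934}\right) - 507 = 166672 + i \sqrt{249934} \approx 1.6667 \cdot 10^{5} + 499.93 i$)
$\frac{1}{-657026 - 1125411} - \left(\left(r - 470655\right) - 382989\right) = \frac{1}{-657026 - 1125411} - \left(\left(\left(166672 + i \sqrt{249934}\right) - 470655\right) - 382989\right) = \frac{1}{-1782437} - \left(\left(-303983 + i \sqrt{249934}\right) - 382989\right) = - \frac{1}{1782437} - \left(-686972 + i \sqrt{249934}\right) = - \frac{1}{1782437} + \left(686972 - i \sqrt{249934}\right) = \frac{1224484310763}{1782437} - i \sqrt{249934}$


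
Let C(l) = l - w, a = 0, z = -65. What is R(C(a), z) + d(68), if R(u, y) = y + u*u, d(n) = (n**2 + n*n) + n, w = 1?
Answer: 9252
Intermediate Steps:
d(n) = n + 2*n**2 (d(n) = (n**2 + n**2) + n = 2*n**2 + n = n + 2*n**2)
C(l) = -1 + l (C(l) = l - 1*1 = l - 1 = -1 + l)
R(u, y) = y + u**2
R(C(a), z) + d(68) = (-65 + (-1 + 0)**2) + 68*(1 + 2*68) = (-65 + (-1)**2) + 68*(1 + 136) = (-65 + 1) + 68*137 = -64 + 9316 = 9252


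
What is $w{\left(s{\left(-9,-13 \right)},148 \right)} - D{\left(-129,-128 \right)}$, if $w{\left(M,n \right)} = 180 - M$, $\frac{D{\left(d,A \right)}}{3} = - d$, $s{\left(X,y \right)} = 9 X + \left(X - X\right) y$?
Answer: $-126$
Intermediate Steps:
$s{\left(X,y \right)} = 9 X$ ($s{\left(X,y \right)} = 9 X + 0 y = 9 X + 0 = 9 X$)
$D{\left(d,A \right)} = - 3 d$ ($D{\left(d,A \right)} = 3 \left(- d\right) = - 3 d$)
$w{\left(s{\left(-9,-13 \right)},148 \right)} - D{\left(-129,-128 \right)} = \left(180 - 9 \left(-9\right)\right) - \left(-3\right) \left(-129\right) = \left(180 - -81\right) - 387 = \left(180 + 81\right) - 387 = 261 - 387 = -126$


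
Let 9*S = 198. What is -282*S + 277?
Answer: -5927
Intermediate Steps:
S = 22 (S = (⅑)*198 = 22)
-282*S + 277 = -282*22 + 277 = -6204 + 277 = -5927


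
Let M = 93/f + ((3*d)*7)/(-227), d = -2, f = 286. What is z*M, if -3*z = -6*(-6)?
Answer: -198738/32461 ≈ -6.1224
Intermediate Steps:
z = -12 (z = -(-2)*(-6) = -1/3*36 = -12)
M = 33123/64922 (M = 93/286 + ((3*(-2))*7)/(-227) = 93*(1/286) - 6*7*(-1/227) = 93/286 - 42*(-1/227) = 93/286 + 42/227 = 33123/64922 ≈ 0.51020)
z*M = -12*33123/64922 = -198738/32461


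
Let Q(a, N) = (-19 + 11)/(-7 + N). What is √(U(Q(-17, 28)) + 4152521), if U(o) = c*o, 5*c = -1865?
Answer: 5*√73252977/21 ≈ 2037.8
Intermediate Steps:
c = -373 (c = (⅕)*(-1865) = -373)
Q(a, N) = -8/(-7 + N)
U(o) = -373*o
√(U(Q(-17, 28)) + 4152521) = √(-(-2984)/(-7 + 28) + 4152521) = √(-(-2984)/21 + 4152521) = √(-373*(-8/21) + 4152521) = √(2984/21 + 4152521) = √(87205925/21) = 5*√73252977/21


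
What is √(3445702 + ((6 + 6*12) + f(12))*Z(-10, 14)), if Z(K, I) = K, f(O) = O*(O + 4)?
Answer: √3443002 ≈ 1855.5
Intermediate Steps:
f(O) = O*(4 + O)
√(3445702 + ((6 + 6*12) + f(12))*Z(-10, 14)) = √(3445702 + ((6 + 6*12) + 12*(4 + 12))*(-10)) = √(3445702 + ((6 + 72) + 12*16)*(-10)) = √(3445702 + (78 + 192)*(-10)) = √(3445702 + 270*(-10)) = √(3445702 - 2700) = √3443002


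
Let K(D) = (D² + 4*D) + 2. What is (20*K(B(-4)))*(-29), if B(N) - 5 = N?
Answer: -4060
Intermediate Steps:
B(N) = 5 + N
K(D) = 2 + D² + 4*D
(20*K(B(-4)))*(-29) = (20*(2 + (5 - 4)² + 4*(5 - 4)))*(-29) = (20*(2 + 1² + 4*1))*(-29) = (20*(2 + 1 + 4))*(-29) = (20*7)*(-29) = 140*(-29) = -4060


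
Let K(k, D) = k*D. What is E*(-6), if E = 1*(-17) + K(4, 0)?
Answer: 102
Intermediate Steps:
K(k, D) = D*k
E = -17 (E = 1*(-17) + 0*4 = -17 + 0 = -17)
E*(-6) = -17*(-6) = 102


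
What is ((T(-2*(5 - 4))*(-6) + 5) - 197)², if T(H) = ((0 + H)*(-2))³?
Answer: 331776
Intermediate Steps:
T(H) = -8*H³ (T(H) = (H*(-2))³ = (-2*H)³ = -8*H³)
((T(-2*(5 - 4))*(-6) + 5) - 197)² = ((-8*(-8*(5 - 4)³)*(-6) + 5) - 197)² = ((-8*(-2*1)³*(-6) + 5) - 197)² = ((-8*(-2)³*(-6) + 5) - 197)² = ((-8*(-8)*(-6) + 5) - 197)² = ((64*(-6) + 5) - 197)² = ((-384 + 5) - 197)² = (-379 - 197)² = (-576)² = 331776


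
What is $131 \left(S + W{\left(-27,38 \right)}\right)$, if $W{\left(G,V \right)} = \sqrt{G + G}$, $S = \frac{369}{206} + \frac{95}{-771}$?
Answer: $\frac{34705699}{158826} + 393 i \sqrt{6} \approx 218.51 + 962.65 i$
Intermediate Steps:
$S = \frac{264929}{158826}$ ($S = 369 \cdot \frac{1}{206} + 95 \left(- \frac{1}{771}\right) = \frac{369}{206} - \frac{95}{771} = \frac{264929}{158826} \approx 1.668$)
$W{\left(G,V \right)} = \sqrt{2} \sqrt{G}$ ($W{\left(G,V \right)} = \sqrt{2 G} = \sqrt{2} \sqrt{G}$)
$131 \left(S + W{\left(-27,38 \right)}\right) = 131 \left(\frac{264929}{158826} + \sqrt{2} \sqrt{-27}\right) = 131 \left(\frac{264929}{158826} + \sqrt{2} \cdot 3 i \sqrt{3}\right) = 131 \left(\frac{264929}{158826} + 3 i \sqrt{6}\right) = \frac{34705699}{158826} + 393 i \sqrt{6}$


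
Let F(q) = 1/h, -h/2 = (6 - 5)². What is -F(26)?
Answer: ½ ≈ 0.50000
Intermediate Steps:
h = -2 (h = -2*(6 - 5)² = -2*1² = -2*1 = -2)
F(q) = -½ (F(q) = 1/(-2) = -½)
-F(26) = -1*(-½) = ½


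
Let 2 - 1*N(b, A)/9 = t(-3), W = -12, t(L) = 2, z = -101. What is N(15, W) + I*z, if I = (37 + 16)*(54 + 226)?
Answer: -1498840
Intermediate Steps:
N(b, A) = 0 (N(b, A) = 18 - 9*2 = 18 - 18 = 0)
I = 14840 (I = 53*280 = 14840)
N(15, W) + I*z = 0 + 14840*(-101) = 0 - 1498840 = -1498840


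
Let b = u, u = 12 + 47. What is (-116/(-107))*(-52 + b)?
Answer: 812/107 ≈ 7.5888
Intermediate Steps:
u = 59
b = 59
(-116/(-107))*(-52 + b) = (-116/(-107))*(-52 + 59) = -116*(-1/107)*7 = (116/107)*7 = 812/107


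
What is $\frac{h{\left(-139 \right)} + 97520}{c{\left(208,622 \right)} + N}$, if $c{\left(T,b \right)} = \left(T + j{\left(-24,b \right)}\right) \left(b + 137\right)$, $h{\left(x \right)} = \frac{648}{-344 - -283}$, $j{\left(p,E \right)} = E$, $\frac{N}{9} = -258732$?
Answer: $- \frac{2974036}{51807849} \approx -0.057405$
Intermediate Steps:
$N = -2328588$ ($N = 9 \left(-258732\right) = -2328588$)
$h{\left(x \right)} = - \frac{648}{61}$ ($h{\left(x \right)} = \frac{648}{-344 + 283} = \frac{648}{-61} = 648 \left(- \frac{1}{61}\right) = - \frac{648}{61}$)
$c{\left(T,b \right)} = \left(137 + b\right) \left(T + b\right)$ ($c{\left(T,b \right)} = \left(T + b\right) \left(b + 137\right) = \left(T + b\right) \left(137 + b\right) = \left(137 + b\right) \left(T + b\right)$)
$\frac{h{\left(-139 \right)} + 97520}{c{\left(208,622 \right)} + N} = \frac{- \frac{648}{61} + 97520}{\left(622^{2} + 137 \cdot 208 + 137 \cdot 622 + 208 \cdot 622\right) - 2328588} = \frac{5948072}{61 \left(\left(386884 + 28496 + 85214 + 129376\right) - 2328588\right)} = \frac{5948072}{61 \left(629970 - 2328588\right)} = \frac{5948072}{61 \left(-1698618\right)} = \frac{5948072}{61} \left(- \frac{1}{1698618}\right) = - \frac{2974036}{51807849}$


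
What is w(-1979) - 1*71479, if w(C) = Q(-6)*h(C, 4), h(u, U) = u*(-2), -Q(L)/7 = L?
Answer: 94757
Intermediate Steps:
Q(L) = -7*L
h(u, U) = -2*u
w(C) = -84*C (w(C) = (-7*(-6))*(-2*C) = 42*(-2*C) = -84*C)
w(-1979) - 1*71479 = -84*(-1979) - 1*71479 = 166236 - 71479 = 94757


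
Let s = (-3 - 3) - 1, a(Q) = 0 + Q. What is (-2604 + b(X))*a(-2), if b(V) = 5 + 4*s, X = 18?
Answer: 5254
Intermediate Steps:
a(Q) = Q
s = -7 (s = -6 - 1 = -7)
b(V) = -23 (b(V) = 5 + 4*(-7) = 5 - 28 = -23)
(-2604 + b(X))*a(-2) = (-2604 - 23)*(-2) = -2627*(-2) = 5254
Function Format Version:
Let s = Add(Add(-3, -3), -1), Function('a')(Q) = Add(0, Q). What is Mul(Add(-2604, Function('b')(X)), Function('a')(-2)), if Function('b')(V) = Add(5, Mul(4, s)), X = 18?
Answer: 5254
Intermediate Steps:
Function('a')(Q) = Q
s = -7 (s = Add(-6, -1) = -7)
Function('b')(V) = -23 (Function('b')(V) = Add(5, Mul(4, -7)) = Add(5, -28) = -23)
Mul(Add(-2604, Function('b')(X)), Function('a')(-2)) = Mul(Add(-2604, -23), -2) = Mul(-2627, -2) = 5254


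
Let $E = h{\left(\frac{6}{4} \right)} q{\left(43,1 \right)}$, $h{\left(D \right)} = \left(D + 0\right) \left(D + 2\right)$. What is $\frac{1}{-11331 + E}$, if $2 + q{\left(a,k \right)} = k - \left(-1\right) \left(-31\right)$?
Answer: $- \frac{1}{11499} \approx -8.6964 \cdot 10^{-5}$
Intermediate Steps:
$h{\left(D \right)} = D \left(2 + D\right)$
$q{\left(a,k \right)} = -33 + k$ ($q{\left(a,k \right)} = -2 + \left(k - \left(-1\right) \left(-31\right)\right) = -2 + \left(k - 31\right) = -2 + \left(-31 + k\right) = -33 + k$)
$E = -168$ ($E = \frac{6}{4} \left(2 + \frac{6}{4}\right) \left(-33 + 1\right) = 6 \cdot \frac{1}{4} \left(2 + 6 \cdot \frac{1}{4}\right) \left(-32\right) = \frac{3 \left(2 + \frac{3}{2}\right)}{2} \left(-32\right) = \frac{3}{2} \cdot \frac{7}{2} \left(-32\right) = \frac{21}{4} \left(-32\right) = -168$)
$\frac{1}{-11331 + E} = \frac{1}{-11331 - 168} = \frac{1}{-11499} = - \frac{1}{11499}$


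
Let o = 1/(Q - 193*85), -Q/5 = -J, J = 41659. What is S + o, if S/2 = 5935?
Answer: 2277734301/191890 ≈ 11870.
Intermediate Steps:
Q = 208295 (Q = -(-5)*41659 = -5*(-41659) = 208295)
S = 11870 (S = 2*5935 = 11870)
o = 1/191890 (o = 1/(208295 - 193*85) = 1/(208295 - 16405) = 1/191890 ≈ 5.2113e-6)
S + o = 11870 + 1/191890 = 2277734301/191890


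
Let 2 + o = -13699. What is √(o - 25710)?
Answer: 3*I*√4379 ≈ 198.52*I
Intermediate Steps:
o = -13701 (o = -2 - 13699 = -13701)
√(o - 25710) = √(-13701 - 25710) = √(-39411) = 3*I*√4379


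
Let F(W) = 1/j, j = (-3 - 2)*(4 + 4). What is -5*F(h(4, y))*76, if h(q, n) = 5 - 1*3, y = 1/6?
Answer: 19/2 ≈ 9.5000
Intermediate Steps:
y = ⅙ ≈ 0.16667
j = -40 (j = -5*8 = -40)
h(q, n) = 2 (h(q, n) = 5 - 3 = 2)
F(W) = -1/40 (F(W) = 1/(-40) = -1/40)
-5*F(h(4, y))*76 = -5*(-1/40)*76 = (⅛)*76 = 19/2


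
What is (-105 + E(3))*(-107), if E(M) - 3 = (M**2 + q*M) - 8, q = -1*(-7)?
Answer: 8560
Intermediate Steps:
q = 7
E(M) = -5 + M**2 + 7*M (E(M) = 3 + ((M**2 + 7*M) - 8) = 3 + (-8 + M**2 + 7*M) = -5 + M**2 + 7*M)
(-105 + E(3))*(-107) = (-105 + (-5 + 3**2 + 7*3))*(-107) = (-105 + (-5 + 9 + 21))*(-107) = (-105 + 25)*(-107) = -80*(-107) = 8560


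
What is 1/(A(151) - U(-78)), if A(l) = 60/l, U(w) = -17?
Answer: 151/2627 ≈ 0.057480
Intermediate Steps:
1/(A(151) - U(-78)) = 1/(60/151 - 1*(-17)) = 1/(60*(1/151) + 17) = 1/(60/151 + 17) = 1/(2627/151) = 151/2627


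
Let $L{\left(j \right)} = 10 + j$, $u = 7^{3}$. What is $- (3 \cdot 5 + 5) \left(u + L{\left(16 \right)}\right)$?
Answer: $-7380$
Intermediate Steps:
$u = 343$
$- (3 \cdot 5 + 5) \left(u + L{\left(16 \right)}\right) = - (3 \cdot 5 + 5) \left(343 + \left(10 + 16\right)\right) = - (15 + 5) \left(343 + 26\right) = \left(-1\right) 20 \cdot 369 = \left(-20\right) 369 = -7380$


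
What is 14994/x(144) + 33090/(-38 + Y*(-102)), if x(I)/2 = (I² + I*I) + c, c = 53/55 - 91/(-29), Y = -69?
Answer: 16233946467/3307719100 ≈ 4.9079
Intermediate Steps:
c = 6542/1595 (c = 53*(1/55) - 91*(-1/29) = 53/55 + 91/29 = 6542/1595 ≈ 4.1016)
x(I) = 13084/1595 + 4*I² (x(I) = 2*((I² + I*I) + 6542/1595) = 2*((I² + I²) + 6542/1595) = 2*(2*I² + 6542/1595) = 2*(6542/1595 + 2*I²) = 13084/1595 + 4*I²)
14994/x(144) + 33090/(-38 + Y*(-102)) = 14994/(13084/1595 + 4*144²) + 33090/(-38 - 69*(-102)) = 14994/(13084/1595 + 4*20736) + 33090/(-38 + 7038) = 14994/(13084/1595 + 82944) + 33090/7000 = 14994/(132308764/1595) + 33090*(1/7000) = 14994*(1595/132308764) + 3309/700 = 1708245/9450626 + 3309/700 = 16233946467/3307719100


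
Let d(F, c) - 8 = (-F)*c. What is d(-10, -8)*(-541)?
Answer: 38952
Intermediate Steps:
d(F, c) = 8 - F*c (d(F, c) = 8 + (-F)*c = 8 - F*c)
d(-10, -8)*(-541) = (8 - 1*(-10)*(-8))*(-541) = (8 - 80)*(-541) = -72*(-541) = 38952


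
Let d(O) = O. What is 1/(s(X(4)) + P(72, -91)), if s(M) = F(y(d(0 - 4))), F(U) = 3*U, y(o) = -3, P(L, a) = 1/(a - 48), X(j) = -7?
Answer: -139/1252 ≈ -0.11102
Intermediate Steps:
P(L, a) = 1/(-48 + a)
s(M) = -9 (s(M) = 3*(-3) = -9)
1/(s(X(4)) + P(72, -91)) = 1/(-9 + 1/(-48 - 91)) = 1/(-9 + 1/(-139)) = 1/(-9 - 1/139) = 1/(-1252/139) = -139/1252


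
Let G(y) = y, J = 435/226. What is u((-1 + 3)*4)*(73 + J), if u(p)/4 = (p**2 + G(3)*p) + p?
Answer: 3251136/113 ≈ 28771.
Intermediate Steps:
J = 435/226 (J = 435*(1/226) = 435/226 ≈ 1.9248)
u(p) = 4*p**2 + 16*p (u(p) = 4*((p**2 + 3*p) + p) = 4*(p**2 + 4*p) = 4*p**2 + 16*p)
u((-1 + 3)*4)*(73 + J) = (4*((-1 + 3)*4)*(4 + (-1 + 3)*4))*(73 + 435/226) = (4*(2*4)*(4 + 2*4))*(16933/226) = (4*8*(4 + 8))*(16933/226) = (4*8*12)*(16933/226) = 384*(16933/226) = 3251136/113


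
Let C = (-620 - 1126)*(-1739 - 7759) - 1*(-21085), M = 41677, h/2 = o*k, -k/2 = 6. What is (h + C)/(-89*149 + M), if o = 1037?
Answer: 16579705/28416 ≈ 583.46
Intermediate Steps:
k = -12 (k = -2*6 = -12)
h = -24888 (h = 2*(1037*(-12)) = 2*(-12444) = -24888)
C = 16604593 (C = -1746*(-9498) + 21085 = 16583508 + 21085 = 16604593)
(h + C)/(-89*149 + M) = (-24888 + 16604593)/(-89*149 + 41677) = 16579705/(-13261 + 41677) = 16579705/28416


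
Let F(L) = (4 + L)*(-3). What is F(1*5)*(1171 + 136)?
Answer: -35289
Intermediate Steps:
F(L) = -12 - 3*L
F(1*5)*(1171 + 136) = (-12 - 3*5)*(1171 + 136) = (-12 - 3*5)*1307 = (-12 - 15)*1307 = -27*1307 = -35289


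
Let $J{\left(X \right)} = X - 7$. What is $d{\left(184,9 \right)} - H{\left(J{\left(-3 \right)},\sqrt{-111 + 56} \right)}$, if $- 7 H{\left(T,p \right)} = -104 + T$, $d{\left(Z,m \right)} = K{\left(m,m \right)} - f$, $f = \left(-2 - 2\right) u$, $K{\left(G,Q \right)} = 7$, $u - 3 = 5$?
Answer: $\frac{159}{7} \approx 22.714$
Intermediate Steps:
$u = 8$ ($u = 3 + 5 = 8$)
$f = -32$ ($f = \left(-2 - 2\right) 8 = \left(-4\right) 8 = -32$)
$J{\left(X \right)} = -7 + X$
$d{\left(Z,m \right)} = 39$ ($d{\left(Z,m \right)} = 7 - -32 = 7 + 32 = 39$)
$H{\left(T,p \right)} = \frac{104}{7} - \frac{T}{7}$ ($H{\left(T,p \right)} = - \frac{-104 + T}{7} = \frac{104}{7} - \frac{T}{7}$)
$d{\left(184,9 \right)} - H{\left(J{\left(-3 \right)},\sqrt{-111 + 56} \right)} = 39 - \left(\frac{104}{7} - \frac{-7 - 3}{7}\right) = 39 - \left(\frac{104}{7} - - \frac{10}{7}\right) = 39 - \left(\frac{104}{7} + \frac{10}{7}\right) = 39 - \frac{114}{7} = \frac{159}{7}$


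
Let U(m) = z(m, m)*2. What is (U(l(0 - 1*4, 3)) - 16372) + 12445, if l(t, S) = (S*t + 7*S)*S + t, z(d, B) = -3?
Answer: -3933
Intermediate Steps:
l(t, S) = t + S*(7*S + S*t) (l(t, S) = (7*S + S*t)*S + t = S*(7*S + S*t) + t = t + S*(7*S + S*t))
U(m) = -6 (U(m) = -3*2 = -6)
(U(l(0 - 1*4, 3)) - 16372) + 12445 = (-6 - 16372) + 12445 = -16378 + 12445 = -3933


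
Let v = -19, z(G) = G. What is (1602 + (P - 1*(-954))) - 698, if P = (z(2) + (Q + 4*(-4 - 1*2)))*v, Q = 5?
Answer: 2181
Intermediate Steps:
P = 323 (P = (2 + (5 + 4*(-4 - 1*2)))*(-19) = (2 + (5 + 4*(-4 - 2)))*(-19) = (2 + (5 + 4*(-6)))*(-19) = (2 + (5 - 24))*(-19) = (2 - 19)*(-19) = -17*(-19) = 323)
(1602 + (P - 1*(-954))) - 698 = (1602 + (323 - 1*(-954))) - 698 = (1602 + (323 + 954)) - 698 = (1602 + 1277) - 698 = 2879 - 698 = 2181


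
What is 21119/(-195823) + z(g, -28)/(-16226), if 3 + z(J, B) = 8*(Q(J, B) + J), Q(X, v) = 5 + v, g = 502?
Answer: -156069023/453917714 ≈ -0.34383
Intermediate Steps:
z(J, B) = 37 + 8*B + 8*J (z(J, B) = -3 + 8*((5 + B) + J) = -3 + 8*(5 + B + J) = -3 + (40 + 8*B + 8*J) = 37 + 8*B + 8*J)
21119/(-195823) + z(g, -28)/(-16226) = 21119/(-195823) + (37 + 8*(-28) + 8*502)/(-16226) = 21119*(-1/195823) + (37 - 224 + 4016)*(-1/16226) = -21119/195823 + 3829*(-1/16226) = -21119/195823 - 547/2318 = -156069023/453917714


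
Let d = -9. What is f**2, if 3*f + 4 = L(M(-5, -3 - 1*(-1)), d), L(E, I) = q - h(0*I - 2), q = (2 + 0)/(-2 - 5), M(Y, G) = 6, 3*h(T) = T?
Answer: 5776/3969 ≈ 1.4553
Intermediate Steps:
h(T) = T/3
q = -2/7 (q = 2/(-7) = 2*(-1/7) = -2/7 ≈ -0.28571)
L(E, I) = 8/21 (L(E, I) = -2/7 - (0*I - 2)/3 = -2/7 - (0 - 2)/3 = -2/7 - (-2)/3 = -2/7 - 1*(-2/3) = -2/7 + 2/3 = 8/21)
f = -76/63 (f = -4/3 + (1/3)*(8/21) = -4/3 + 8/63 = -76/63 ≈ -1.2063)
f**2 = (-76/63)**2 = 5776/3969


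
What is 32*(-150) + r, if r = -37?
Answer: -4837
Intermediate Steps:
32*(-150) + r = 32*(-150) - 37 = -4800 - 37 = -4837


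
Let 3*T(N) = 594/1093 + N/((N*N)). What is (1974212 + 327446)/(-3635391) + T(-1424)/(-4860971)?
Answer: -5804605982426307229/9168178376876523184 ≈ -0.63313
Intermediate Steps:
T(N) = 198/1093 + 1/(3*N) (T(N) = (594/1093 + N/((N*N)))/3 = (594*(1/1093) + N/(N**2))/3 = (594/1093 + N/N**2)/3 = (594/1093 + 1/N)/3 = 198/1093 + 1/(3*N))
(1974212 + 327446)/(-3635391) + T(-1424)/(-4860971) = (1974212 + 327446)/(-3635391) + ((1/3279)*(1093 + 594*(-1424))/(-1424))/(-4860971) = 2301658*(-1/3635391) + ((1/3279)*(-1/1424)*(1093 - 845856))*(-1/4860971) = -2301658/3635391 + ((1/3279)*(-1/1424)*(-844763))*(-1/4860971) = -2301658/3635391 + (844763/4669296)*(-1/4860971) = -2301658/3635391 - 844763/22697312446416 = -5804605982426307229/9168178376876523184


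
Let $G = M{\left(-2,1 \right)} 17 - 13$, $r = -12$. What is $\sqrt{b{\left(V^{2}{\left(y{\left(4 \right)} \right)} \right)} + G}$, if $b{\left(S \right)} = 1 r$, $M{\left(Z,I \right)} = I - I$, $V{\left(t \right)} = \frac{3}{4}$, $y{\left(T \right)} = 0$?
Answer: $5 i \approx 5.0 i$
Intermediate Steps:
$V{\left(t \right)} = \frac{3}{4}$ ($V{\left(t \right)} = 3 \cdot \frac{1}{4} = \frac{3}{4}$)
$M{\left(Z,I \right)} = 0$
$b{\left(S \right)} = -12$ ($b{\left(S \right)} = 1 \left(-12\right) = -12$)
$G = -13$ ($G = 0 \cdot 17 - 13 = 0 - 13 = -13$)
$\sqrt{b{\left(V^{2}{\left(y{\left(4 \right)} \right)} \right)} + G} = \sqrt{-12 - 13} = \sqrt{-25} = 5 i$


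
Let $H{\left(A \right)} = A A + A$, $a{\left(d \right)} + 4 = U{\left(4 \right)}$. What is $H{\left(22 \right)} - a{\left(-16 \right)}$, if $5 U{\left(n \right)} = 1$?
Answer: $\frac{2549}{5} \approx 509.8$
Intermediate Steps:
$U{\left(n \right)} = \frac{1}{5}$ ($U{\left(n \right)} = \frac{1}{5} \cdot 1 = \frac{1}{5}$)
$a{\left(d \right)} = - \frac{19}{5}$ ($a{\left(d \right)} = -4 + \frac{1}{5} = - \frac{19}{5}$)
$H{\left(A \right)} = A + A^{2}$ ($H{\left(A \right)} = A^{2} + A = A + A^{2}$)
$H{\left(22 \right)} - a{\left(-16 \right)} = 22 \left(1 + 22\right) - - \frac{19}{5} = 22 \cdot 23 + \frac{19}{5} = 506 + \frac{19}{5} = \frac{2549}{5}$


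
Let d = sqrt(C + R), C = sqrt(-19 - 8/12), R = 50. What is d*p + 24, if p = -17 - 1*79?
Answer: 24 - 32*sqrt(450 + 3*I*sqrt(177)) ≈ -655.49 - 30.074*I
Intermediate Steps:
p = -96 (p = -17 - 79 = -96)
C = I*sqrt(177)/3 (C = sqrt(-19 - 8*1/12) = sqrt(-19 - 2/3) = sqrt(-59/3) = I*sqrt(177)/3 ≈ 4.4347*I)
d = sqrt(50 + I*sqrt(177)/3) (d = sqrt(I*sqrt(177)/3 + 50) = sqrt(50 + I*sqrt(177)/3) ≈ 7.078 + 0.31327*I)
d*p + 24 = (sqrt(450 + 3*I*sqrt(177))/3)*(-96) + 24 = -32*sqrt(450 + 3*I*sqrt(177)) + 24 = 24 - 32*sqrt(450 + 3*I*sqrt(177))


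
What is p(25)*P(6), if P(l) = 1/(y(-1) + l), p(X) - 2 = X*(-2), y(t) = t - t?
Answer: -8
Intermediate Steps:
y(t) = 0
p(X) = 2 - 2*X (p(X) = 2 + X*(-2) = 2 - 2*X)
P(l) = 1/l (P(l) = 1/(0 + l) = 1/l)
p(25)*P(6) = (2 - 2*25)/6 = (2 - 50)*(⅙) = -48*⅙ = -8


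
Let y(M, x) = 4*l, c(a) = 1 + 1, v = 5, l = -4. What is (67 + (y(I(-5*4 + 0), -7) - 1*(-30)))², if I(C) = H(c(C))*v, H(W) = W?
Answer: 6561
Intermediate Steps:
c(a) = 2
I(C) = 10 (I(C) = 2*5 = 10)
y(M, x) = -16 (y(M, x) = 4*(-4) = -16)
(67 + (y(I(-5*4 + 0), -7) - 1*(-30)))² = (67 + (-16 - 1*(-30)))² = (67 + (-16 + 30))² = (67 + 14)² = 81² = 6561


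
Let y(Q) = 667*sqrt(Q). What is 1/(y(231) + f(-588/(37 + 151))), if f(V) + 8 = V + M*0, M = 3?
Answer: 24581/227017240502 + 1473403*sqrt(231)/227017240502 ≈ 9.8752e-5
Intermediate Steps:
f(V) = -8 + V (f(V) = -8 + (V + 3*0) = -8 + (V + 0) = -8 + V)
1/(y(231) + f(-588/(37 + 151))) = 1/(667*sqrt(231) + (-8 - 588/(37 + 151))) = 1/(667*sqrt(231) + (-8 - 588/188)) = 1/(667*sqrt(231) + (-8 - 1*147/47)) = 1/(667*sqrt(231) + (-8 - 147/47)) = 1/(667*sqrt(231) - 523/47) = 1/(-523/47 + 667*sqrt(231))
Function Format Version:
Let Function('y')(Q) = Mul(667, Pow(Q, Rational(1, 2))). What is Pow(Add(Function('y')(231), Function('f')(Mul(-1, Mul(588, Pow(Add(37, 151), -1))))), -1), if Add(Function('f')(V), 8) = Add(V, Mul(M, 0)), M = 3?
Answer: Add(Rational(24581, 227017240502), Mul(Rational(1473403, 227017240502), Pow(231, Rational(1, 2)))) ≈ 9.8752e-5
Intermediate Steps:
Function('f')(V) = Add(-8, V) (Function('f')(V) = Add(-8, Add(V, Mul(3, 0))) = Add(-8, Add(V, 0)) = Add(-8, V))
Pow(Add(Function('y')(231), Function('f')(Mul(-1, Mul(588, Pow(Add(37, 151), -1))))), -1) = Pow(Add(Mul(667, Pow(231, Rational(1, 2))), Add(-8, Mul(-1, Mul(588, Pow(Add(37, 151), -1))))), -1) = Pow(Add(Mul(667, Pow(231, Rational(1, 2))), Add(-8, Mul(-1, Mul(588, Pow(188, -1))))), -1) = Pow(Add(Mul(667, Pow(231, Rational(1, 2))), Add(-8, Mul(-1, Mul(588, Rational(1, 188))))), -1) = Pow(Add(Mul(667, Pow(231, Rational(1, 2))), Add(-8, Mul(-1, Rational(147, 47)))), -1) = Pow(Add(Mul(667, Pow(231, Rational(1, 2))), Add(-8, Rational(-147, 47))), -1) = Pow(Add(Mul(667, Pow(231, Rational(1, 2))), Rational(-523, 47)), -1) = Pow(Add(Rational(-523, 47), Mul(667, Pow(231, Rational(1, 2)))), -1)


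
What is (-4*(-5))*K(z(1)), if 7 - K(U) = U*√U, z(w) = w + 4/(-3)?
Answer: 140 + 20*I*√3/9 ≈ 140.0 + 3.849*I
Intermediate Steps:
z(w) = -4/3 + w (z(w) = w + 4*(-⅓) = w - 4/3 = -4/3 + w)
K(U) = 7 - U^(3/2) (K(U) = 7 - U*√U = 7 - U^(3/2))
(-4*(-5))*K(z(1)) = (-4*(-5))*(7 - (-4/3 + 1)^(3/2)) = 20*(7 - (-⅓)^(3/2)) = 20*(7 - (-1)*I*√3/9) = 20*(7 + I*√3/9) = 140 + 20*I*√3/9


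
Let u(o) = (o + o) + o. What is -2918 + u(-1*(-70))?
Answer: -2708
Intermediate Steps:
u(o) = 3*o (u(o) = 2*o + o = 3*o)
-2918 + u(-1*(-70)) = -2918 + 3*(-1*(-70)) = -2918 + 3*70 = -2918 + 210 = -2708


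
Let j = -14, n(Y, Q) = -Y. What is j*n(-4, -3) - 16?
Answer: -72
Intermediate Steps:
j*n(-4, -3) - 16 = -(-14)*(-4) - 16 = -14*4 - 16 = -56 - 16 = -72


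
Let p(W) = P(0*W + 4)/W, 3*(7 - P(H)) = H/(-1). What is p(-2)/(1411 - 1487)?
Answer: 25/456 ≈ 0.054825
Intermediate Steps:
P(H) = 7 + H/3 (P(H) = 7 - H/(3*(-1)) = 7 - H*(-1)/3 = 7 - (-1)*H/3 = 7 + H/3)
p(W) = 25/(3*W) (p(W) = (7 + (0*W + 4)/3)/W = (7 + (0 + 4)/3)/W = (7 + (1/3)*4)/W = (7 + 4/3)/W = 25/(3*W))
p(-2)/(1411 - 1487) = ((25/3)/(-2))/(1411 - 1487) = ((25/3)*(-1/2))/(-76) = -1/76*(-25/6) = 25/456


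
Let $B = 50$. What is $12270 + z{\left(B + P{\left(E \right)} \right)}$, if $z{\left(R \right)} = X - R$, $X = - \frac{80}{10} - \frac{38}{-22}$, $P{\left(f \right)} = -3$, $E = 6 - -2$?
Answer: $\frac{134384}{11} \approx 12217.0$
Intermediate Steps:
$E = 8$ ($E = 6 + 2 = 8$)
$X = - \frac{69}{11}$ ($X = \left(-80\right) \frac{1}{10} - - \frac{19}{11} = -8 + \frac{19}{11} = - \frac{69}{11} \approx -6.2727$)
$z{\left(R \right)} = - \frac{69}{11} - R$
$12270 + z{\left(B + P{\left(E \right)} \right)} = 12270 - \frac{586}{11} = \frac{134384}{11}$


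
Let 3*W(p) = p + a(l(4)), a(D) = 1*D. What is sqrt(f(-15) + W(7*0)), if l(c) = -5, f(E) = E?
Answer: 5*I*sqrt(6)/3 ≈ 4.0825*I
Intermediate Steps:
a(D) = D
W(p) = -5/3 + p/3 (W(p) = (p - 5)/3 = (-5 + p)/3 = -5/3 + p/3)
sqrt(f(-15) + W(7*0)) = sqrt(-15 + (-5/3 + (7*0)/3)) = sqrt(-15 + (-5/3 + (1/3)*0)) = sqrt(-15 + (-5/3 + 0)) = sqrt(-15 - 5/3) = sqrt(-50/3) = 5*I*sqrt(6)/3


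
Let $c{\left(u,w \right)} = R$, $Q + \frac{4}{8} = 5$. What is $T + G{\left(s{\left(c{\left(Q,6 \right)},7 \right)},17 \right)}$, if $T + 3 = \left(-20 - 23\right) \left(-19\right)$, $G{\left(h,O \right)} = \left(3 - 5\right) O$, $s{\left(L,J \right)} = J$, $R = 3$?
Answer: $780$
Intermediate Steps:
$Q = \frac{9}{2}$ ($Q = - \frac{1}{2} + 5 = \frac{9}{2} \approx 4.5$)
$c{\left(u,w \right)} = 3$
$G{\left(h,O \right)} = - 2 O$
$T = 814$ ($T = -3 + \left(-20 - 23\right) \left(-19\right) = -3 - -817 = -3 + 817 = 814$)
$T + G{\left(s{\left(c{\left(Q,6 \right)},7 \right)},17 \right)} = 814 - 34 = 780$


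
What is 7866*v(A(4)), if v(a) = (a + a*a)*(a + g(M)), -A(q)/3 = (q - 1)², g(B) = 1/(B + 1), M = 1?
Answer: -146331198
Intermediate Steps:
g(B) = 1/(1 + B)
A(q) = -3*(-1 + q)² (A(q) = -3*(q - 1)² = -3*(-1 + q)²)
v(a) = (½ + a)*(a + a²) (v(a) = (a + a*a)*(a + 1/(1 + 1)) = (a + a²)*(a + 1/2) = (a + a²)*(a + ½) = (a + a²)*(½ + a) = (½ + a)*(a + a²))
7866*v(A(4)) = 7866*((-3*(-1 + 4)²)*(1 + 2*(-3*(-1 + 4)²)² + 3*(-3*(-1 + 4)²))/2) = 7866*((-3*3²)*(1 + 2*(-3*3²)² + 3*(-3*3²))/2) = 7866*((-3*9)*(1 + 2*(-3*9)² + 3*(-3*9))/2) = 7866*((½)*(-27)*(1 + 2*(-27)² + 3*(-27))) = 7866*((½)*(-27)*(1 + 2*729 - 81)) = 7866*((½)*(-27)*(1 + 1458 - 81)) = 7866*((½)*(-27)*1378) = 7866*(-18603) = -146331198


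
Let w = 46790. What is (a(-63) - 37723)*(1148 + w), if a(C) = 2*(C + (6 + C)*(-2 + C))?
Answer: -1459184782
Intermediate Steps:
a(C) = 2*C + 2*(-2 + C)*(6 + C) (a(C) = 2*(C + (-2 + C)*(6 + C)) = 2*C + 2*(-2 + C)*(6 + C))
(a(-63) - 37723)*(1148 + w) = ((-24 + 2*(-63)**2 + 10*(-63)) - 37723)*(1148 + 46790) = ((-24 + 2*3969 - 630) - 37723)*47938 = ((-24 + 7938 - 630) - 37723)*47938 = (7284 - 37723)*47938 = -30439*47938 = -1459184782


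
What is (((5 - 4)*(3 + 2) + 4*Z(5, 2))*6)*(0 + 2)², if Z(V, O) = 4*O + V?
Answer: 1368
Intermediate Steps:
Z(V, O) = V + 4*O
(((5 - 4)*(3 + 2) + 4*Z(5, 2))*6)*(0 + 2)² = (((5 - 4)*(3 + 2) + 4*(5 + 4*2))*6)*(0 + 2)² = ((1*5 + 4*(5 + 8))*6)*2² = ((5 + 4*13)*6)*4 = ((5 + 52)*6)*4 = (57*6)*4 = 342*4 = 1368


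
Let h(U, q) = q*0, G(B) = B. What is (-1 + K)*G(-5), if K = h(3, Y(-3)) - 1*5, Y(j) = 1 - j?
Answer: 30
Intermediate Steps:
h(U, q) = 0
K = -5 (K = 0 - 1*5 = 0 - 5 = -5)
(-1 + K)*G(-5) = (-1 - 5)*(-5) = -6*(-5) = 30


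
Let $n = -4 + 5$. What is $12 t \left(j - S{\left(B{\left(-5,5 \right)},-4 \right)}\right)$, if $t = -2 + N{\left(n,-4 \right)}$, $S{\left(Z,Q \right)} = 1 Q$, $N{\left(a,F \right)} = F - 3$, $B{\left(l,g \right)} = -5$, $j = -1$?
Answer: $-324$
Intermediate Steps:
$n = 1$
$N{\left(a,F \right)} = -3 + F$
$S{\left(Z,Q \right)} = Q$
$t = -9$ ($t = -2 - 7 = -9$)
$12 t \left(j - S{\left(B{\left(-5,5 \right)},-4 \right)}\right) = 12 \left(-9\right) \left(-1 - -4\right) = - 108 \left(-1 + 4\right) = \left(-108\right) 3 = -324$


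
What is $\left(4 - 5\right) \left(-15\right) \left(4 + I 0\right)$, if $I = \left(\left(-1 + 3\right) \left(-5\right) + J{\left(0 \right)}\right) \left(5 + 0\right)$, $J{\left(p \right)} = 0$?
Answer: $60$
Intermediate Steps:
$I = -50$ ($I = \left(\left(-1 + 3\right) \left(-5\right) + 0\right) \left(5 + 0\right) = \left(2 \left(-5\right) + 0\right) 5 = \left(-10 + 0\right) 5 = \left(-10\right) 5 = -50$)
$\left(4 - 5\right) \left(-15\right) \left(4 + I 0\right) = \left(4 - 5\right) \left(-15\right) \left(4 - 0\right) = \left(4 - 5\right) \left(-15\right) \left(4 + 0\right) = \left(-1\right) \left(-15\right) 4 = 15 \cdot 4 = 60$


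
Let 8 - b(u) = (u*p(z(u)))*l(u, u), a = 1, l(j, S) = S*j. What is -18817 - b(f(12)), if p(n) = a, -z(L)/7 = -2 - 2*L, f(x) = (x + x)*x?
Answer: 23869047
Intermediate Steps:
f(x) = 2*x² (f(x) = (2*x)*x = 2*x²)
z(L) = 14 + 14*L (z(L) = -7*(-2 - 2*L) = 14 + 14*L)
p(n) = 1
b(u) = 8 - u³ (b(u) = 8 - u*1*u*u = 8 - u*u² = 8 - u³)
-18817 - b(f(12)) = -18817 - (8 - (2*12²)³) = -18817 - (8 - (2*144)³) = -18817 - (8 - 1*288³) = -18817 - (8 - 1*23887872) = -18817 - (8 - 23887872) = -18817 - 1*(-23887864) = -18817 + 23887864 = 23869047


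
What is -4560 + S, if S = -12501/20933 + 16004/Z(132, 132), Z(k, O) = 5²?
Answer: -2051662793/523325 ≈ -3920.4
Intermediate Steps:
Z(k, O) = 25
S = 334699207/523325 (S = -12501/20933 + 16004/25 = 334699207/523325 ≈ 639.56)
-4560 + S = -4560 + 334699207/523325 = -2051662793/523325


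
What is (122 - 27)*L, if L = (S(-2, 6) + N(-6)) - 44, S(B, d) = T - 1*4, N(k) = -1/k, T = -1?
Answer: -27835/6 ≈ -4639.2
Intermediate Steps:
S(B, d) = -5 (S(B, d) = -1 - 1*4 = -1 - 4 = -5)
L = -293/6 (L = (-5 - 1/(-6)) - 44 = (-5 - 1*(-1/6)) - 44 = (-5 + 1/6) - 44 = -29/6 - 44 = -293/6 ≈ -48.833)
(122 - 27)*L = (122 - 27)*(-293/6) = 95*(-293/6) = -27835/6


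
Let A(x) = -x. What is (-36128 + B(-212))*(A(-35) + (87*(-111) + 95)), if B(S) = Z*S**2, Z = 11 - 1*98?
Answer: 37595980912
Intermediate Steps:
Z = -87 (Z = 11 - 98 = -87)
B(S) = -87*S**2
(-36128 + B(-212))*(A(-35) + (87*(-111) + 95)) = (-36128 - 87*(-212)**2)*(-1*(-35) + (87*(-111) + 95)) = (-36128 - 87*44944)*(35 + (-9657 + 95)) = (-36128 - 3910128)*(35 - 9562) = -3946256*(-9527) = 37595980912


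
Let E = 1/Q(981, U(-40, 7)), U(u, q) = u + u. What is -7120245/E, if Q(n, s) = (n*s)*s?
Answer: -44703746208000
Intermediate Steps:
U(u, q) = 2*u
Q(n, s) = n*s²
E = 1/6278400 (E = 1/(981*(2*(-40))²) = 1/(981*(-80)²) = 1/(981*6400) = 1/6278400 ≈ 1.5928e-7)
-7120245/E = -7120245/1/6278400 = -7120245*6278400 = -44703746208000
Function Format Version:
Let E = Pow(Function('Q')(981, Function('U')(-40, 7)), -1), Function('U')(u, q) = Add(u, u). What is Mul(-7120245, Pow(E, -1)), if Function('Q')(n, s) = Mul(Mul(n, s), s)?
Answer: -44703746208000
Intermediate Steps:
Function('U')(u, q) = Mul(2, u)
Function('Q')(n, s) = Mul(n, Pow(s, 2))
E = Rational(1, 6278400) (E = Pow(Mul(981, Pow(Mul(2, -40), 2)), -1) = Pow(Mul(981, Pow(-80, 2)), -1) = Pow(Mul(981, 6400), -1) = Pow(6278400, -1) = Rational(1, 6278400) ≈ 1.5928e-7)
Mul(-7120245, Pow(E, -1)) = Mul(-7120245, Pow(Rational(1, 6278400), -1)) = Mul(-7120245, 6278400) = -44703746208000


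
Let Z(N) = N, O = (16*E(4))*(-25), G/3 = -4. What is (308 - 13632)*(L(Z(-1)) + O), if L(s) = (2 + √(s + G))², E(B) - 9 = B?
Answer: 69404716 - 53296*I*√13 ≈ 6.9405e+7 - 1.9216e+5*I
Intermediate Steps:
G = -12 (G = 3*(-4) = -12)
E(B) = 9 + B
O = -5200 (O = (16*(9 + 4))*(-25) = (16*13)*(-25) = 208*(-25) = -5200)
L(s) = (2 + √(-12 + s))² (L(s) = (2 + √(s - 12))² = (2 + √(-12 + s))²)
(308 - 13632)*(L(Z(-1)) + O) = (308 - 13632)*((2 + √(-12 - 1))² - 5200) = -13324*((2 + √(-13))² - 5200) = -13324*((2 + I*√13)² - 5200) = -13324*(-5200 + (2 + I*√13)²) = 69284800 - 13324*(2 + I*√13)²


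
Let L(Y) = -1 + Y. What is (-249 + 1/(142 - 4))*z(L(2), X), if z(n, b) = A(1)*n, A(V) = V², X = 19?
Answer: -34361/138 ≈ -248.99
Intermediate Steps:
z(n, b) = n (z(n, b) = 1²*n = 1*n = n)
(-249 + 1/(142 - 4))*z(L(2), X) = (-249 + 1/(142 - 4))*(-1 + 2) = (-249 + 1/138)*1 = -34361/138*1 = -34361/138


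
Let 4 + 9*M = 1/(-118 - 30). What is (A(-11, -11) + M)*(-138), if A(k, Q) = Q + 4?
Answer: 228091/222 ≈ 1027.4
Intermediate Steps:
A(k, Q) = 4 + Q
M = -593/1332 (M = -4/9 + 1/(9*(-118 - 30)) = -4/9 + (⅑)/(-148) = -4/9 + (⅑)*(-1/148) = -4/9 - 1/1332 = -593/1332 ≈ -0.44520)
(A(-11, -11) + M)*(-138) = ((4 - 11) - 593/1332)*(-138) = (-7 - 593/1332)*(-138) = -9917/1332*(-138) = 228091/222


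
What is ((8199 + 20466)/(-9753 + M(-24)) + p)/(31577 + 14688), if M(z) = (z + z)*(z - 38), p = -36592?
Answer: -27556961/34837545 ≈ -0.79101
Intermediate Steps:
M(z) = 2*z*(-38 + z) (M(z) = (2*z)*(-38 + z) = 2*z*(-38 + z))
((8199 + 20466)/(-9753 + M(-24)) + p)/(31577 + 14688) = ((8199 + 20466)/(-9753 + 2*(-24)*(-38 - 24)) - 36592)/(31577 + 14688) = (28665/(-9753 + 2*(-24)*(-62)) - 36592)/46265 = (28665/(-9753 + 2976) - 36592)*(1/46265) = (28665/(-6777) - 36592)*(1/46265) = (28665*(-1/6777) - 36592)*(1/46265) = (-3185/753 - 36592)*(1/46265) = -27556961/753*1/46265 = -27556961/34837545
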